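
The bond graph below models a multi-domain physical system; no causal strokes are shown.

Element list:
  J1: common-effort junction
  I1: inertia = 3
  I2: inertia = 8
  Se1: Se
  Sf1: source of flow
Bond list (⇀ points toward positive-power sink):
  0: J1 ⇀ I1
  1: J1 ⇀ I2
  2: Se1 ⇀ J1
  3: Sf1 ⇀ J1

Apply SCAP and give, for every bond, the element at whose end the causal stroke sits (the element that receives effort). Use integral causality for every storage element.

b0 |I1
b1 |I2
b2 |J1
b3 |Sf1

β2 stroke→J1  (Se1: effort source, stroke at far end)
β3 stroke→Sf1  (Sf1: flow source, stroke at near end)
β0 stroke→I1  (0-jn J1 has e-setter on 2)
β1 stroke→I2  (J1 effort already set via bond 2)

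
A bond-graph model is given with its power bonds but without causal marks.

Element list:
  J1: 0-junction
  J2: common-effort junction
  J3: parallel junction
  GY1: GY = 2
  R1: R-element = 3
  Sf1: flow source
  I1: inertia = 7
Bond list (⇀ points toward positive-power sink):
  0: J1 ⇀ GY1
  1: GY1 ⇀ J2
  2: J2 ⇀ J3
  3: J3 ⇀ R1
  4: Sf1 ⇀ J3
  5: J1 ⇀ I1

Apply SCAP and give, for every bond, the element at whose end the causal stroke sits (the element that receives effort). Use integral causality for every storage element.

#4 →Sf1  (Sf1 (Sf) sets flow on bond)
#5 →I1  (I1: I, integral causality)
#0 →J1  (J1: last free bond brings effort in)
#1 →J2  (GY GY1: same side as bond 0)
#2 →J3  (J2: bond 1 brought effort, rest push out)
#3 →R1  (J3 effort already set via bond 2)

bond 0 stroke at J1
bond 1 stroke at J2
bond 2 stroke at J3
bond 3 stroke at R1
bond 4 stroke at Sf1
bond 5 stroke at I1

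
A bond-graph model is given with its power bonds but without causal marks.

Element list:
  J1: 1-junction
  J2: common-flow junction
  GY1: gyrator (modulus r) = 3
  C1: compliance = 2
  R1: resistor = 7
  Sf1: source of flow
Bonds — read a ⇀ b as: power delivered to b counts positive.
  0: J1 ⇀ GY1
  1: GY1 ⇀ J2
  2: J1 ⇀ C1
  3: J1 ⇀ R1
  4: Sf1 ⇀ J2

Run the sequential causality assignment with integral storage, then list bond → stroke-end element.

bond 4 |Sf1  (Sf1: flow source, stroke at near end)
bond 1 |J2  (J2 flow already set via bond 4)
bond 0 |J1  (GY1 both-in/both-out from 1)
bond 2 |J1  (C1 outputs effort q/C1)
bond 3 |R1  (J1: last free bond brings flow in)

#0 stroke→J1
#1 stroke→J2
#2 stroke→J1
#3 stroke→R1
#4 stroke→Sf1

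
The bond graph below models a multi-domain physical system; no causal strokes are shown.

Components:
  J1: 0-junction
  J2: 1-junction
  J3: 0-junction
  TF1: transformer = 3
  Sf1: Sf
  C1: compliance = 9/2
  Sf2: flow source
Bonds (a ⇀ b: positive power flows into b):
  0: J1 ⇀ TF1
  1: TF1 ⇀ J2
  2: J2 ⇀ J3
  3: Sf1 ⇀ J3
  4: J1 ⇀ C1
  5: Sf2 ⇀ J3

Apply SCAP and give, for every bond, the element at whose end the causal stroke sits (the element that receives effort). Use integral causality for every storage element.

#0 →TF1
#1 →J2
#2 →J3
#3 →Sf1
#4 →J1
#5 →Sf2

#3 stroke at Sf1  (Sf1 (Sf) sets flow on bond)
#5 stroke at Sf2  (Sf2 fixes flow; stroke at Sf2)
#2 stroke at J3  (J3 needs exactly one e-in)
#1 stroke at J2  (J2: bond 2 brought flow, rest push out)
#0 stroke at TF1  (TF TF1: opposite of bond 1)
#4 stroke at J1  (J1 needs exactly one e-in)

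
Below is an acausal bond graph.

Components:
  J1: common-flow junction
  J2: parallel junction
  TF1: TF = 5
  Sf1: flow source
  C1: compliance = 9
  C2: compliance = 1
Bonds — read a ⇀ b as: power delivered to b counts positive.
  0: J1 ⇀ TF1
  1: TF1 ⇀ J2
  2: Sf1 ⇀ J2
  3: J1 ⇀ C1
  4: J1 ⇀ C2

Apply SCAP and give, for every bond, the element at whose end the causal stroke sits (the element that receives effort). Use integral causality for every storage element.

bond 0 |TF1
bond 1 |J2
bond 2 |Sf1
bond 3 |J1
bond 4 |J1

bond 2 →Sf1  (source Sf1 imposes f)
bond 1 →J2  (J2 needs exactly one e-in)
bond 0 →TF1  (TF1 one-in-one-out from 1)
bond 3 →J1  (common-f at J1 fixed by 0)
bond 4 →J1  (J1: bond 0 brought flow, rest push out)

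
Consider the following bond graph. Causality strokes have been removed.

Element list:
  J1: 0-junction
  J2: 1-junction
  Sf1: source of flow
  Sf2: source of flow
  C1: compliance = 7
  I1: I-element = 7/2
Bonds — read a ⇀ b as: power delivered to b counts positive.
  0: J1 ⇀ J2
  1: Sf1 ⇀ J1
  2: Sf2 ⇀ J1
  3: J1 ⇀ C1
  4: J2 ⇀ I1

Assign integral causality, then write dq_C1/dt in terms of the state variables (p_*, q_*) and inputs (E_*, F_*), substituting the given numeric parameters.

β1 stroke→Sf1  (Sf1 (Sf) sets flow on bond)
β2 stroke→Sf2  (Sf2 fixes flow; stroke at Sf2)
β3 stroke→J1  (C1: C, integral causality)
β0 stroke→J2  (J1: bond 3 brought effort, rest push out)
β4 stroke→I1  (J2: last free bond brings flow in)

dq_C1/dt = F_Sf1 + F_Sf2 - 2*p_I1/7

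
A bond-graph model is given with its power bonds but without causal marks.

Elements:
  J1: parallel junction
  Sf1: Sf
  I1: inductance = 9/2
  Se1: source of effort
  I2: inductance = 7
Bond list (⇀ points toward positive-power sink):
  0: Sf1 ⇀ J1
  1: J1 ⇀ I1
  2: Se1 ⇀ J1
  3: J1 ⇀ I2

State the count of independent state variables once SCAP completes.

#0 stroke at Sf1  (Sf1 fixes flow; stroke at Sf1)
#2 stroke at J1  (Se1 (Se) sets effort on bond)
#1 stroke at I1  (J1 effort already set via bond 2)
#3 stroke at I2  (J1 effort already set via bond 2)

2  (I1, I2 all integral)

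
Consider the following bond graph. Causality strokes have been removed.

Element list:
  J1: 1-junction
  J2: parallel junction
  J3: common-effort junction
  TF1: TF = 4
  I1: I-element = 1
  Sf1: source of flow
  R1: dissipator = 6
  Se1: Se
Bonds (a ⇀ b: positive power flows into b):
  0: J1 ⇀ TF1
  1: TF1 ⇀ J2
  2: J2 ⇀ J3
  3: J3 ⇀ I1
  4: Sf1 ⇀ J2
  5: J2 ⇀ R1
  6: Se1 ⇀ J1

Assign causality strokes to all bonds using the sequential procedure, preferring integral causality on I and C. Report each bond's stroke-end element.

b0 →TF1
b1 →J2
b2 →J3
b3 →I1
b4 →Sf1
b5 →R1
b6 →J1

#4 stroke→Sf1  (source Sf1 imposes f)
#6 stroke→J1  (source Se1 imposes e)
#0 stroke→TF1  (closing 1-jn rule on J1)
#1 stroke→J2  (through TF1, causality passes straight; one stroke at TF1)
#2 stroke→J3  (J2 effort already set via bond 1)
#5 stroke→R1  (J2 effort already set via bond 1)
#3 stroke→I1  (common-e at J3 fixed by 2)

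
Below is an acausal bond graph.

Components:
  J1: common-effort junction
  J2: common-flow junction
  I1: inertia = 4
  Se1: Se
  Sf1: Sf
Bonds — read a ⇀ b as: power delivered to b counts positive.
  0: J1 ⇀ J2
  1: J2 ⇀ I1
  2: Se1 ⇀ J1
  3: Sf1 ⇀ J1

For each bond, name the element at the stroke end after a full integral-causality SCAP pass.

#2 stroke at J1  (Se1 fixes effort; stroke away)
#3 stroke at Sf1  (Sf1 (Sf) sets flow on bond)
#0 stroke at J2  (common-e at J1 fixed by 2)
#1 stroke at I1  (closing 1-jn rule on J2)

bond 0 stroke at J2
bond 1 stroke at I1
bond 2 stroke at J1
bond 3 stroke at Sf1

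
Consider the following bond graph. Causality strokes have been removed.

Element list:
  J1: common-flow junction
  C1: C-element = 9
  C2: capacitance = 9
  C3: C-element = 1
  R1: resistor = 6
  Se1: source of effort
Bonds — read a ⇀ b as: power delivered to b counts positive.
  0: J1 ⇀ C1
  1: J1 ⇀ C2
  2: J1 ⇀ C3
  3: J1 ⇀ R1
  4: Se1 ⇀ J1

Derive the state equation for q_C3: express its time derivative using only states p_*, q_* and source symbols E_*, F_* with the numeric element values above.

b4 stroke at J1  (Se1 (Se) sets effort on bond)
b0 stroke at J1  (C1 integral (e out))
b1 stroke at J1  (prefer integral on C2)
b2 stroke at J1  (C3 integral (e out))
b3 stroke at R1  (only one flow-in slot at J1)

dq_C3/dt = E_Se1/6 - q_C1/54 - q_C2/54 - q_C3/6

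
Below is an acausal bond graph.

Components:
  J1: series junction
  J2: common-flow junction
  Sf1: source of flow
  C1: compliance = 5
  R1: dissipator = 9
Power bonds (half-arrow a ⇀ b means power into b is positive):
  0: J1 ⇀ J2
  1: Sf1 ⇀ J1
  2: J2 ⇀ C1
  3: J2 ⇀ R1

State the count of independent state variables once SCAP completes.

β1 stroke→Sf1  (Sf1 (Sf) sets flow on bond)
β0 stroke→J1  (J1: bond 1 brought flow, rest push out)
β2 stroke→J2  (1-jn J2 has f-setter on 0)
β3 stroke→J2  (J2: bond 0 brought flow, rest push out)

1  (C1 all integral)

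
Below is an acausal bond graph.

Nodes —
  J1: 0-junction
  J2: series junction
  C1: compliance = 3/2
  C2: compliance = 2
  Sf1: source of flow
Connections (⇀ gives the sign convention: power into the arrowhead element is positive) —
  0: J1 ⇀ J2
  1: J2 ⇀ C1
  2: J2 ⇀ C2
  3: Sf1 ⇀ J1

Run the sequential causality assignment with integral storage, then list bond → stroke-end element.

β3 stroke at Sf1  (Sf1: flow source, stroke at near end)
β0 stroke at J1  (only one effort-in slot at J1)
β1 stroke at J2  (J2 flow already set via bond 0)
β2 stroke at J2  (J2 flow already set via bond 0)

b0 →J1
b1 →J2
b2 →J2
b3 →Sf1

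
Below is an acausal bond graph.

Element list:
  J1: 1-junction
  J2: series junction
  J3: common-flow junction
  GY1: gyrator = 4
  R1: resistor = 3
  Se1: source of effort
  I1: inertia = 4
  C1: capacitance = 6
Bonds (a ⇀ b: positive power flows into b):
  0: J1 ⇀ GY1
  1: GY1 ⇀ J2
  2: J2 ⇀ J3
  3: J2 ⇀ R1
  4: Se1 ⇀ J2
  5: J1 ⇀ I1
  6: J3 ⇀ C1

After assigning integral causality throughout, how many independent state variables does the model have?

2  (C1, I1 all integral)

#4 stroke→J2  (source Se1 imposes e)
#5 stroke→I1  (prefer integral on I1)
#0 stroke→J1  (J1: bond 5 brought flow, rest push out)
#1 stroke→J2  (GY GY1: same side as bond 0)
#6 stroke→J3  (C1 outputs effort q/C1)
#2 stroke→J2  (J3 needs exactly one f-in)
#3 stroke→R1  (J2 needs exactly one f-in)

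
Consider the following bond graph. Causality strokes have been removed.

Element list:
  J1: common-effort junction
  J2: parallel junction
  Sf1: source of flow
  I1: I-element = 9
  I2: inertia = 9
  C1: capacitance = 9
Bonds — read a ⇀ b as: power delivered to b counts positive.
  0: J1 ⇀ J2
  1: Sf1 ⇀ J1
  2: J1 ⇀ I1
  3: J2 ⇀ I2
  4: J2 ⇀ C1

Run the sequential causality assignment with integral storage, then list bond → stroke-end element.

bond 0 |J1
bond 1 |Sf1
bond 2 |I1
bond 3 |I2
bond 4 |J2

b1 stroke→Sf1  (Sf1 fixes flow; stroke at Sf1)
b2 stroke→I1  (I1: I, integral causality)
b0 stroke→J1  (only one effort-in slot at J1)
b3 stroke→I2  (I2 integral (f out))
b4 stroke→J2  (J2 needs exactly one e-in)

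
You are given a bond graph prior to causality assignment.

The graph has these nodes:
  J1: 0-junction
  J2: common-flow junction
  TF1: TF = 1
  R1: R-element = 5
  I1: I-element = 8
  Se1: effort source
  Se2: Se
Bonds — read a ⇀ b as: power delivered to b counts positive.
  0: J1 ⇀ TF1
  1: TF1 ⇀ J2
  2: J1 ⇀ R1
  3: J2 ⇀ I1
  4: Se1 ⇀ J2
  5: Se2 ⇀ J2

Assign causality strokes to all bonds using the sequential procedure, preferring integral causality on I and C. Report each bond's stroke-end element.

b4 stroke→J2  (Se1: effort source, stroke at far end)
b5 stroke→J2  (Se2 (Se) sets effort on bond)
b3 stroke→I1  (I1: I, integral causality)
b1 stroke→J2  (J2 flow already set via bond 3)
b0 stroke→TF1  (TF1 one-in-one-out from 1)
b2 stroke→J1  (closing 0-jn rule on J1)

#0 stroke→TF1
#1 stroke→J2
#2 stroke→J1
#3 stroke→I1
#4 stroke→J2
#5 stroke→J2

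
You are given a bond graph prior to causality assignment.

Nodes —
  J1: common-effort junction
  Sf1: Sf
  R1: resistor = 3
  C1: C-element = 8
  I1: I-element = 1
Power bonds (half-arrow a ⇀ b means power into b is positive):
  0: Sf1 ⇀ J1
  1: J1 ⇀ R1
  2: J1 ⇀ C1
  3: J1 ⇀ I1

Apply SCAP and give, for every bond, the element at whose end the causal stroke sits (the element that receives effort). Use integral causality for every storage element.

b0 stroke→Sf1  (Sf1 (Sf) sets flow on bond)
b2 stroke→J1  (C1: C, integral causality)
b1 stroke→R1  (J1: bond 2 brought effort, rest push out)
b3 stroke→I1  (common-e at J1 fixed by 2)

β0 →Sf1
β1 →R1
β2 →J1
β3 →I1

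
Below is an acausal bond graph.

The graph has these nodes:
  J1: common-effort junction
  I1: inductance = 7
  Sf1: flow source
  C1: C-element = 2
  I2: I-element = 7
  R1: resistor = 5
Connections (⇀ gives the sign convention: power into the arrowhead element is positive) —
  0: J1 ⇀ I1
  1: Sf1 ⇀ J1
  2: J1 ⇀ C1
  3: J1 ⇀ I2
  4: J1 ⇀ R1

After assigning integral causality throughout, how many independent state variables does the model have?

3  (C1, I1, I2 all integral)

#1 stroke at Sf1  (Sf1 fixes flow; stroke at Sf1)
#0 stroke at I1  (I1: I, integral causality)
#2 stroke at J1  (prefer integral on C1)
#3 stroke at I2  (J1 effort already set via bond 2)
#4 stroke at R1  (J1: bond 2 brought effort, rest push out)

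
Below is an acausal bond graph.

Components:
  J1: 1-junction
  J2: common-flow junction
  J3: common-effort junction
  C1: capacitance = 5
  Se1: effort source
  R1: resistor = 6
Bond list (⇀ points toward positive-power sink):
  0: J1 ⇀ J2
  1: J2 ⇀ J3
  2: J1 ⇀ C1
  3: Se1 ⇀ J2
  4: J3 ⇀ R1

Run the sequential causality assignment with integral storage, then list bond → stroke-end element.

b3 →J2  (Se1 (Se) sets effort on bond)
b2 →J1  (C1: C, integral causality)
b0 →J2  (closing 1-jn rule on J1)
b1 →J3  (J2 needs exactly one f-in)
b4 →R1  (J3: bond 1 brought effort, rest push out)

β0 stroke at J2
β1 stroke at J3
β2 stroke at J1
β3 stroke at J2
β4 stroke at R1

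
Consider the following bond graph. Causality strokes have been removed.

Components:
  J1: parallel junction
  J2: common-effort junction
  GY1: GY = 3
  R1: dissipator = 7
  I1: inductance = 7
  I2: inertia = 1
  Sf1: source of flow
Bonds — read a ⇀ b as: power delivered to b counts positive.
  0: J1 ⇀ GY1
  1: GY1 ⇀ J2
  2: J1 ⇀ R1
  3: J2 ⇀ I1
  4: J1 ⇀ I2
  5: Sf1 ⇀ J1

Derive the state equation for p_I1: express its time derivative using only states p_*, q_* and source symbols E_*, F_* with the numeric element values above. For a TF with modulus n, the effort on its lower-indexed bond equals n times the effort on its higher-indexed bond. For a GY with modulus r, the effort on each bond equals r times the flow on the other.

dp_I1/dt = 3*F_Sf1 - 9*p_I1/49 - 3*p_I2

bond 5 stroke at Sf1  (source Sf1 imposes f)
bond 3 stroke at I1  (prefer integral on I1)
bond 1 stroke at J2  (only one effort-in slot at J2)
bond 0 stroke at J1  (GY GY1: same side as bond 1)
bond 2 stroke at R1  (common-e at J1 fixed by 0)
bond 4 stroke at I2  (0-jn J1 has e-setter on 0)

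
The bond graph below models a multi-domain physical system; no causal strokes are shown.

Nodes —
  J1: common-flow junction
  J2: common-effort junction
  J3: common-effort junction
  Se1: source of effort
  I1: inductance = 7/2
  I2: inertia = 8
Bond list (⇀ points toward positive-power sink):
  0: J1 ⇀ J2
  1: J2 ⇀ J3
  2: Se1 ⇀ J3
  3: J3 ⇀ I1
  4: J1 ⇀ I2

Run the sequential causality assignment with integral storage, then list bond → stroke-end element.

#2 stroke→J3  (Se1 (Se) sets effort on bond)
#1 stroke→J2  (J3 effort already set via bond 2)
#3 stroke→I1  (J3: bond 2 brought effort, rest push out)
#0 stroke→J1  (J2: bond 1 brought effort, rest push out)
#4 stroke→I2  (J1: last free bond brings flow in)

β0 |J1
β1 |J2
β2 |J3
β3 |I1
β4 |I2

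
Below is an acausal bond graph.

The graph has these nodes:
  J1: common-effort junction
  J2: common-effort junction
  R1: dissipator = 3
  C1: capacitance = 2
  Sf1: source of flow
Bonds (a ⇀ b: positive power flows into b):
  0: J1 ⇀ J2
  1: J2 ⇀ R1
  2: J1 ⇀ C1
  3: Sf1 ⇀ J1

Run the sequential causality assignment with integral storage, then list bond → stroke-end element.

β0 stroke→J2
β1 stroke→R1
β2 stroke→J1
β3 stroke→Sf1

bond 3 |Sf1  (Sf1 fixes flow; stroke at Sf1)
bond 2 |J1  (C1 integral (e out))
bond 0 |J2  (common-e at J1 fixed by 2)
bond 1 |R1  (J2: bond 0 brought effort, rest push out)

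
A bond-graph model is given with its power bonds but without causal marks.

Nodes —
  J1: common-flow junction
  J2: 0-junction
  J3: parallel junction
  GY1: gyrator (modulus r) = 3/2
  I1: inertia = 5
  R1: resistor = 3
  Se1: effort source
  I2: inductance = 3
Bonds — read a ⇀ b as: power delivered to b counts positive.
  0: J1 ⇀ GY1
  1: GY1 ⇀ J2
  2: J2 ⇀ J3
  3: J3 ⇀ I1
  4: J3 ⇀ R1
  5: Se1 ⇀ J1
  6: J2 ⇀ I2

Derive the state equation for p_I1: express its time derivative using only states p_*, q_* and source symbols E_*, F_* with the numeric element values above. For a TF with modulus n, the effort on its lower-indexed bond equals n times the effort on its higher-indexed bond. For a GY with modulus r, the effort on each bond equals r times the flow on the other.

dp_I1/dt = 2*E_Se1 - 3*p_I1/5 - p_I2

bond 5 →J1  (Se1 (Se) sets effort on bond)
bond 0 →GY1  (J1 needs exactly one f-in)
bond 1 →GY1  (GY1 both-in/both-out from 0)
bond 3 →I1  (I1 outputs flow p/I1)
bond 6 →I2  (prefer integral on I2)
bond 2 →J2  (J2 needs exactly one e-in)
bond 4 →J3  (closing 0-jn rule on J3)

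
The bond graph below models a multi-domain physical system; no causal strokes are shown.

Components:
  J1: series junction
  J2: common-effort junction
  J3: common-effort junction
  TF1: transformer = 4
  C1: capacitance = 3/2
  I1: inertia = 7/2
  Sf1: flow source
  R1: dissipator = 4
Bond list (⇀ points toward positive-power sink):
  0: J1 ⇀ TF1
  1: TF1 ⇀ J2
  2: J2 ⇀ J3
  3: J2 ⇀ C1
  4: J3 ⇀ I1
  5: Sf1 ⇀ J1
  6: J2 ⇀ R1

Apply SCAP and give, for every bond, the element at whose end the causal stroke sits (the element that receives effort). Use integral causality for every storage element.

bond 0 →J1
bond 1 →TF1
bond 2 →J3
bond 3 →J2
bond 4 →I1
bond 5 →Sf1
bond 6 →R1

β5 stroke→Sf1  (Sf1 (Sf) sets flow on bond)
β0 stroke→J1  (common-f at J1 fixed by 5)
β1 stroke→TF1  (TF1: transformer flips bond 0)
β3 stroke→J2  (C1 outputs effort q/C1)
β2 stroke→J3  (J2 effort already set via bond 3)
β6 stroke→R1  (common-e at J2 fixed by 3)
β4 stroke→I1  (J3 effort already set via bond 2)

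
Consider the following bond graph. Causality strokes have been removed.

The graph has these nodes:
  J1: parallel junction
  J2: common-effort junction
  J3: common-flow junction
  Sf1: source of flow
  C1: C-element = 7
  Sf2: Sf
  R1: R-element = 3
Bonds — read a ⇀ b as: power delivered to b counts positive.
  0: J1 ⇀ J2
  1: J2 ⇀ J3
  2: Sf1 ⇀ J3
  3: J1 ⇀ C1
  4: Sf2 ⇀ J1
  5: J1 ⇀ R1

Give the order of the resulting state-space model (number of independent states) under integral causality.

#2 →Sf1  (Sf1: flow source, stroke at near end)
#4 →Sf2  (Sf2 fixes flow; stroke at Sf2)
#1 →J3  (1-jn J3 has f-setter on 2)
#0 →J2  (closing 0-jn rule on J2)
#3 →J1  (prefer integral on C1)
#5 →R1  (J1: bond 3 brought effort, rest push out)

1  (C1 all integral)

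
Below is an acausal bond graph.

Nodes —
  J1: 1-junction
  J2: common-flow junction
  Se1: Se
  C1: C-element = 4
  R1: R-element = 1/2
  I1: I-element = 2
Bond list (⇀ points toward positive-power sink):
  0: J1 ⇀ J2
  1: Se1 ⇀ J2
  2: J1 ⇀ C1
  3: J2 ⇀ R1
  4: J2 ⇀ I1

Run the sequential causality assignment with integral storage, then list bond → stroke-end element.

β0 stroke→J2
β1 stroke→J2
β2 stroke→J1
β3 stroke→J2
β4 stroke→I1

b1 stroke→J2  (Se1 fixes effort; stroke away)
b2 stroke→J1  (C1 outputs effort q/C1)
b0 stroke→J2  (J1 needs exactly one f-in)
b4 stroke→I1  (I1 integral (f out))
b3 stroke→J2  (common-f at J2 fixed by 4)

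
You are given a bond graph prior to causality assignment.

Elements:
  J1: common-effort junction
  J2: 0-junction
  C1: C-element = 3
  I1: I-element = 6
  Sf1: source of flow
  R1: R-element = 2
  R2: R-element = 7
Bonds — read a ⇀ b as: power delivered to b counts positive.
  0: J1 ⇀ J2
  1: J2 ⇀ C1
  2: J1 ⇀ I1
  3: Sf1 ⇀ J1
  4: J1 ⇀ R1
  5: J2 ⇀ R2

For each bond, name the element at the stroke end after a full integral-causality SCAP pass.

β0 stroke at J1
β1 stroke at J2
β2 stroke at I1
β3 stroke at Sf1
β4 stroke at R1
β5 stroke at R2

b3 stroke at Sf1  (Sf1 (Sf) sets flow on bond)
b1 stroke at J2  (C1 outputs effort q/C1)
b0 stroke at J1  (0-jn J2 has e-setter on 1)
b5 stroke at R2  (J2 effort already set via bond 1)
b2 stroke at I1  (J1 effort already set via bond 0)
b4 stroke at R1  (J1 effort already set via bond 0)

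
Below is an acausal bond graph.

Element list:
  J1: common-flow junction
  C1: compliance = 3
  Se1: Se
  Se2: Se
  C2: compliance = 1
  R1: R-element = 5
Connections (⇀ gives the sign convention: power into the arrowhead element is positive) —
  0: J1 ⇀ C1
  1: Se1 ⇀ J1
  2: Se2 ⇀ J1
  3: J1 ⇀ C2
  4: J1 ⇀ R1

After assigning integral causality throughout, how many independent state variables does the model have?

b1 stroke→J1  (Se1 fixes effort; stroke away)
b2 stroke→J1  (Se2: effort source, stroke at far end)
b0 stroke→J1  (C1 outputs effort q/C1)
b3 stroke→J1  (C2 integral (e out))
b4 stroke→R1  (J1: last free bond brings flow in)

2  (C1, C2 all integral)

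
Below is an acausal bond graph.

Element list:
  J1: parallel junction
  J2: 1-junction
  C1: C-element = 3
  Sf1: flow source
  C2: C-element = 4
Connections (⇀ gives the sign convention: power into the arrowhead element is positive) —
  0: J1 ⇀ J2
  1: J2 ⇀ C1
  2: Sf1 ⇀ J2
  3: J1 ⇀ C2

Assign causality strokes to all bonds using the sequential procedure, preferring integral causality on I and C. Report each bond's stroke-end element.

#2 |Sf1  (Sf1 (Sf) sets flow on bond)
#0 |J2  (1-jn J2 has f-setter on 2)
#1 |J2  (J2 flow already set via bond 2)
#3 |J1  (only one effort-in slot at J1)

β0 →J2
β1 →J2
β2 →Sf1
β3 →J1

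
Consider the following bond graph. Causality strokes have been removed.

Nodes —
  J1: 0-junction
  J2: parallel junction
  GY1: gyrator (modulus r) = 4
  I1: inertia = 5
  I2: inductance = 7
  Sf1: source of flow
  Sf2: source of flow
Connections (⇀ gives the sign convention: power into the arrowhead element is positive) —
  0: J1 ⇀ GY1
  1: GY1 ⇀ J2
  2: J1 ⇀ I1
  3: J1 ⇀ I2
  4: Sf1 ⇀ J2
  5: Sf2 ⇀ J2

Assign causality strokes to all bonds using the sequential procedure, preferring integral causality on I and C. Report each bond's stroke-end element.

bond 0 |J1
bond 1 |J2
bond 2 |I1
bond 3 |I2
bond 4 |Sf1
bond 5 |Sf2

b4 stroke at Sf1  (Sf1 (Sf) sets flow on bond)
b5 stroke at Sf2  (Sf2 (Sf) sets flow on bond)
b1 stroke at J2  (J2: last free bond brings effort in)
b0 stroke at J1  (GY GY1: same side as bond 1)
b2 stroke at I1  (J1 effort already set via bond 0)
b3 stroke at I2  (J1 effort already set via bond 0)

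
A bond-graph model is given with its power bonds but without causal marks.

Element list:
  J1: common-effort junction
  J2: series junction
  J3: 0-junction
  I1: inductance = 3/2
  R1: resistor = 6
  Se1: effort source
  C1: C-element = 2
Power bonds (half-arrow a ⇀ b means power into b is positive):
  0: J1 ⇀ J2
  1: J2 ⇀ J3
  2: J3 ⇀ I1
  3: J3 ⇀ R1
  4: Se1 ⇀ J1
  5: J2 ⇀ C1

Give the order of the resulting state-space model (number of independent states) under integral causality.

b4 stroke→J1  (source Se1 imposes e)
b0 stroke→J2  (0-jn J1 has e-setter on 4)
b2 stroke→I1  (I1 integral (f out))
b5 stroke→J2  (C1: C, integral causality)
b1 stroke→J3  (only one flow-in slot at J2)
b3 stroke→R1  (0-jn J3 has e-setter on 1)

2  (C1, I1 all integral)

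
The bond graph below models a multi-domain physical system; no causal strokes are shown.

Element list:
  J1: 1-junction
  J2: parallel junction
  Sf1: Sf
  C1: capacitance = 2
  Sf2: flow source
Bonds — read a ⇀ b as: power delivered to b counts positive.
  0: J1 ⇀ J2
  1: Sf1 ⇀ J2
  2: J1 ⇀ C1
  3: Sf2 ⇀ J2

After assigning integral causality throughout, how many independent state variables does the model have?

1  (C1 all integral)

bond 1 |Sf1  (Sf1 fixes flow; stroke at Sf1)
bond 3 |Sf2  (Sf2 (Sf) sets flow on bond)
bond 0 |J2  (only one effort-in slot at J2)
bond 2 |J1  (J1: bond 0 brought flow, rest push out)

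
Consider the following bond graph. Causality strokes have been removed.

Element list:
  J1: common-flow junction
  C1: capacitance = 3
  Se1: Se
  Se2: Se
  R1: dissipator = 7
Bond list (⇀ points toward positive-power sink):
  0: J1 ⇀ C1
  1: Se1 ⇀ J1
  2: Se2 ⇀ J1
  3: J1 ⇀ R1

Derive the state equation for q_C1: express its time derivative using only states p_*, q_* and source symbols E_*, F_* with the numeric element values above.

b1 →J1  (source Se1 imposes e)
b2 →J1  (Se2 fixes effort; stroke away)
b0 →J1  (C1: C, integral causality)
b3 →R1  (J1 needs exactly one f-in)

dq_C1/dt = E_Se1/7 + E_Se2/7 - q_C1/21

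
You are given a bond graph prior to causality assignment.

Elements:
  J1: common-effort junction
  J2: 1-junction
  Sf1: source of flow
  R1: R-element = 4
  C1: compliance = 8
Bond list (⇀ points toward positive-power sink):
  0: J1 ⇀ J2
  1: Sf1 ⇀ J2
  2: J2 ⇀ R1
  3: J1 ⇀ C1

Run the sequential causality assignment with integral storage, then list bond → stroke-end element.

#1 stroke at Sf1  (source Sf1 imposes f)
#0 stroke at J2  (common-f at J2 fixed by 1)
#2 stroke at J2  (common-f at J2 fixed by 1)
#3 stroke at J1  (J1 needs exactly one e-in)

β0 stroke→J2
β1 stroke→Sf1
β2 stroke→J2
β3 stroke→J1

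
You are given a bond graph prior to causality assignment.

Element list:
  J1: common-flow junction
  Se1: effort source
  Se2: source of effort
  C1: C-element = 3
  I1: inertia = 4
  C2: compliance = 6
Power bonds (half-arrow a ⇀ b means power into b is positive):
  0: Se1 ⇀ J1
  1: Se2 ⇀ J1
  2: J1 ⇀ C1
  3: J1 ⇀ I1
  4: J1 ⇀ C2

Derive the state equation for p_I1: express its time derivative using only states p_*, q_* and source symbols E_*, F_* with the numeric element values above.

b0 |J1  (Se1 fixes effort; stroke away)
b1 |J1  (source Se2 imposes e)
b2 |J1  (C1 integral (e out))
b3 |I1  (prefer integral on I1)
b4 |J1  (J1 flow already set via bond 3)

dp_I1/dt = E_Se1 + E_Se2 - q_C1/3 - q_C2/6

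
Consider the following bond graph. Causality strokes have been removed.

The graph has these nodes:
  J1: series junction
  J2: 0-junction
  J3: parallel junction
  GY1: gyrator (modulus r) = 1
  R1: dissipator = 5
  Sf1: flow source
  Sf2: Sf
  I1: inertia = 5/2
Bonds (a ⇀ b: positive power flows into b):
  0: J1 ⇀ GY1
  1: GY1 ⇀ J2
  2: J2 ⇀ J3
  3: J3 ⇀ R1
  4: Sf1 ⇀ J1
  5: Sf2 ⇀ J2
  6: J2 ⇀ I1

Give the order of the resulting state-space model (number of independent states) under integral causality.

1  (I1 all integral)

β4 |Sf1  (Sf1 (Sf) sets flow on bond)
β5 |Sf2  (Sf2: flow source, stroke at near end)
β0 |J1  (common-f at J1 fixed by 4)
β1 |J2  (through GY1, causality inverts; strokes same side of GY1)
β2 |J3  (0-jn J2 has e-setter on 1)
β6 |I1  (common-e at J2 fixed by 1)
β3 |R1  (common-e at J3 fixed by 2)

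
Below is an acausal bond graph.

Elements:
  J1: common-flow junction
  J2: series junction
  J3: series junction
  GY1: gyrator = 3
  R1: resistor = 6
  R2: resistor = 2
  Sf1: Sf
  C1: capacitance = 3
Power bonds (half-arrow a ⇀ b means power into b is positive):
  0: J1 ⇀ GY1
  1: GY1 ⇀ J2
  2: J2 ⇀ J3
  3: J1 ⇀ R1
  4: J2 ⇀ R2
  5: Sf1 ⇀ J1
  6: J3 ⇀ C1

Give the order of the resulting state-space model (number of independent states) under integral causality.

#5 |Sf1  (Sf1 (Sf) sets flow on bond)
#0 |J1  (J1 flow already set via bond 5)
#3 |J1  (1-jn J1 has f-setter on 5)
#1 |J2  (GY1: gyrator matches bond 0)
#6 |J3  (C1 outputs effort q/C1)
#2 |J2  (J3: last free bond brings flow in)
#4 |R2  (J2 needs exactly one f-in)

1  (C1 all integral)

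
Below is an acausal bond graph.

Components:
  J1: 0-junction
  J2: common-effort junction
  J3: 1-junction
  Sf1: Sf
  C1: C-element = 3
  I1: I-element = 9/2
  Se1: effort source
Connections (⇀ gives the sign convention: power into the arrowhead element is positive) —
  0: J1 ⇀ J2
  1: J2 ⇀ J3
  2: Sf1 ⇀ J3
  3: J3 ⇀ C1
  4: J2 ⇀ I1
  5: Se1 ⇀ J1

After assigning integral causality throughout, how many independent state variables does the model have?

2  (C1, I1 all integral)

b2 |Sf1  (source Sf1 imposes f)
b5 |J1  (source Se1 imposes e)
b0 |J2  (J1: bond 5 brought effort, rest push out)
b1 |J3  (J2 effort already set via bond 0)
b4 |I1  (0-jn J2 has e-setter on 0)
b3 |J3  (J3: bond 2 brought flow, rest push out)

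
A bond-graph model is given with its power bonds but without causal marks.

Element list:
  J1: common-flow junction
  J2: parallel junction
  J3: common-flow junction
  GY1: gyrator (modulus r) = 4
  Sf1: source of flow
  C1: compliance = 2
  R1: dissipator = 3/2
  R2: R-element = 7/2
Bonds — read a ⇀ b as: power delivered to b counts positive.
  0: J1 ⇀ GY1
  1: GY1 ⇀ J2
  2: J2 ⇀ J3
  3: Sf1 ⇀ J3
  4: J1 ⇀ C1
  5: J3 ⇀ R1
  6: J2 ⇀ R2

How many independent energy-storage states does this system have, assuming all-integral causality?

1  (C1 all integral)

bond 3 stroke→Sf1  (Sf1 (Sf) sets flow on bond)
bond 2 stroke→J3  (J3 flow already set via bond 3)
bond 5 stroke→J3  (J3: bond 3 brought flow, rest push out)
bond 4 stroke→J1  (C1: C, integral causality)
bond 0 stroke→GY1  (only one flow-in slot at J1)
bond 1 stroke→GY1  (GY1 both-in/both-out from 0)
bond 6 stroke→J2  (J2 needs exactly one e-in)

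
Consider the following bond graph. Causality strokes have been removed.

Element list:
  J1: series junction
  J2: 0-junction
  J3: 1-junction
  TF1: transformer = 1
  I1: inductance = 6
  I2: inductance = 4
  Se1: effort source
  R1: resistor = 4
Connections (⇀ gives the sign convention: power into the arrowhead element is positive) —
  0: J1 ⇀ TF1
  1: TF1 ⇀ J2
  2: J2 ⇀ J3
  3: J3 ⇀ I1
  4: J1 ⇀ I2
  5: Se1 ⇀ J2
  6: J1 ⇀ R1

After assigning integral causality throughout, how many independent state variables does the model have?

β5 |J2  (Se1: effort source, stroke at far end)
β1 |TF1  (J2: bond 5 brought effort, rest push out)
β2 |J3  (common-e at J2 fixed by 5)
β3 |I1  (only one flow-in slot at J3)
β0 |J1  (through TF1, causality passes straight; one stroke at TF1)
β4 |I2  (I2 integral (f out))
β6 |J1  (common-f at J1 fixed by 4)

2  (I1, I2 all integral)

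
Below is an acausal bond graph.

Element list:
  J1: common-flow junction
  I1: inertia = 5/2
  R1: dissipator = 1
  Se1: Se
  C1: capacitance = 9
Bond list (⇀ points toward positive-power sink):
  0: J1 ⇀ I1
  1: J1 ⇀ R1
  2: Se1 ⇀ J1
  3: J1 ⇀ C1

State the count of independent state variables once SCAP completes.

2  (C1, I1 all integral)

bond 2 |J1  (Se1: effort source, stroke at far end)
bond 0 |I1  (I1 integral (f out))
bond 1 |J1  (common-f at J1 fixed by 0)
bond 3 |J1  (J1 flow already set via bond 0)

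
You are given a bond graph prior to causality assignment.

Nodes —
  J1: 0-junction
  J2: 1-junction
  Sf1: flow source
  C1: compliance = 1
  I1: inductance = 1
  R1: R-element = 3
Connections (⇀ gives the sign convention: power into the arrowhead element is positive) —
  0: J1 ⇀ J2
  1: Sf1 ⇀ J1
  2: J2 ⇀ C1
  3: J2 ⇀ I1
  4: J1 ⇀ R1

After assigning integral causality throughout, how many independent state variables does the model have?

bond 1 stroke→Sf1  (Sf1: flow source, stroke at near end)
bond 2 stroke→J2  (prefer integral on C1)
bond 3 stroke→I1  (I1 integral (f out))
bond 0 stroke→J2  (common-f at J2 fixed by 3)
bond 4 stroke→J1  (J1: last free bond brings effort in)

2  (C1, I1 all integral)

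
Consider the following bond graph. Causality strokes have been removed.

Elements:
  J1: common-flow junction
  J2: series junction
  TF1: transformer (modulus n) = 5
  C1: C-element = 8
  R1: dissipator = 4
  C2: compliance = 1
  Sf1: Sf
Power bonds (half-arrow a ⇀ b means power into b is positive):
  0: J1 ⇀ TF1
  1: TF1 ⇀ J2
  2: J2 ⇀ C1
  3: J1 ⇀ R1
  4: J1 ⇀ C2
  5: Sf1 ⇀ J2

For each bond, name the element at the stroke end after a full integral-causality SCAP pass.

#5 stroke at Sf1  (Sf1 fixes flow; stroke at Sf1)
#1 stroke at J2  (J2 flow already set via bond 5)
#2 stroke at J2  (J2: bond 5 brought flow, rest push out)
#0 stroke at TF1  (TF TF1: opposite of bond 1)
#3 stroke at J1  (J1: bond 0 brought flow, rest push out)
#4 stroke at J1  (J1: bond 0 brought flow, rest push out)

#0 →TF1
#1 →J2
#2 →J2
#3 →J1
#4 →J1
#5 →Sf1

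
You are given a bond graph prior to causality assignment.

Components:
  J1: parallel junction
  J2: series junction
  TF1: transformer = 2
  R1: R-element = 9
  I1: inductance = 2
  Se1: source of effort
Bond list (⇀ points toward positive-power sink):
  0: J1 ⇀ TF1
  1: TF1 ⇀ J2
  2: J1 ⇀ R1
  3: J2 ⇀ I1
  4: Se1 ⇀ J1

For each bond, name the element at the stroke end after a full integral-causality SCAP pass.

bond 4 stroke at J1  (Se1 (Se) sets effort on bond)
bond 0 stroke at TF1  (0-jn J1 has e-setter on 4)
bond 2 stroke at R1  (J1 effort already set via bond 4)
bond 1 stroke at J2  (TF1 one-in-one-out from 0)
bond 3 stroke at I1  (only one flow-in slot at J2)

bond 0 |TF1
bond 1 |J2
bond 2 |R1
bond 3 |I1
bond 4 |J1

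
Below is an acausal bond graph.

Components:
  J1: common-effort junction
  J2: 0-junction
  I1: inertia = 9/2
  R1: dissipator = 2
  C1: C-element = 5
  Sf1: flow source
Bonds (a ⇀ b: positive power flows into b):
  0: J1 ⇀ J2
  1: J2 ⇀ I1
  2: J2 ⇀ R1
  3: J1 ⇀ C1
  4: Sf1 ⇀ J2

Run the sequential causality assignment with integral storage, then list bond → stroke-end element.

bond 4 →Sf1  (Sf1 (Sf) sets flow on bond)
bond 1 →I1  (I1: I, integral causality)
bond 3 →J1  (C1 outputs effort q/C1)
bond 0 →J2  (0-jn J1 has e-setter on 3)
bond 2 →R1  (common-e at J2 fixed by 0)

#0 stroke at J2
#1 stroke at I1
#2 stroke at R1
#3 stroke at J1
#4 stroke at Sf1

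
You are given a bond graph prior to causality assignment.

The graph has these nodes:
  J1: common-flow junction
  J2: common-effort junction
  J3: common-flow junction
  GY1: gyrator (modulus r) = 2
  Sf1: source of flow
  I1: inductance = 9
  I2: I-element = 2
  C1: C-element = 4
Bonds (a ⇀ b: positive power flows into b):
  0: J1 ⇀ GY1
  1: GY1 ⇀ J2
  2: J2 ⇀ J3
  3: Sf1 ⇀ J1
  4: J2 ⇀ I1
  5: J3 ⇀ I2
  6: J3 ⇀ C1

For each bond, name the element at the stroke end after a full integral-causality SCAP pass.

bond 0 stroke→J1
bond 1 stroke→J2
bond 2 stroke→J3
bond 3 stroke→Sf1
bond 4 stroke→I1
bond 5 stroke→I2
bond 6 stroke→J3

β3 |Sf1  (Sf1: flow source, stroke at near end)
β0 |J1  (common-f at J1 fixed by 3)
β1 |J2  (through GY1, causality inverts; strokes same side of GY1)
β2 |J3  (common-e at J2 fixed by 1)
β4 |I1  (common-e at J2 fixed by 1)
β5 |I2  (prefer integral on I2)
β6 |J3  (J3: bond 5 brought flow, rest push out)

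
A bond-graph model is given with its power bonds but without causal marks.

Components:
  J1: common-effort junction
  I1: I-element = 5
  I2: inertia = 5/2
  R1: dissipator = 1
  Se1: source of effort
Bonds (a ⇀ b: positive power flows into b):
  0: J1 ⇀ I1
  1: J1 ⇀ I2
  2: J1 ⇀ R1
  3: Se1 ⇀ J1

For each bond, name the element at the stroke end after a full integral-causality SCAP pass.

bond 3 →J1  (Se1 (Se) sets effort on bond)
bond 0 →I1  (J1 effort already set via bond 3)
bond 1 →I2  (J1: bond 3 brought effort, rest push out)
bond 2 →R1  (common-e at J1 fixed by 3)

#0 stroke at I1
#1 stroke at I2
#2 stroke at R1
#3 stroke at J1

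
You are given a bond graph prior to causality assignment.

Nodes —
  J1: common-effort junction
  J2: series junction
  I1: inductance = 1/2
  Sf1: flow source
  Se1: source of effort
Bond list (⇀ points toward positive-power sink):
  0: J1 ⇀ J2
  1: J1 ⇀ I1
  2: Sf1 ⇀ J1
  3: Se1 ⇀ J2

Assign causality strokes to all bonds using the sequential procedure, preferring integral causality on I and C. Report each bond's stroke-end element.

bond 2 stroke→Sf1  (Sf1: flow source, stroke at near end)
bond 3 stroke→J2  (source Se1 imposes e)
bond 0 stroke→J1  (J2 needs exactly one f-in)
bond 1 stroke→I1  (J1: bond 0 brought effort, rest push out)

bond 0 |J1
bond 1 |I1
bond 2 |Sf1
bond 3 |J2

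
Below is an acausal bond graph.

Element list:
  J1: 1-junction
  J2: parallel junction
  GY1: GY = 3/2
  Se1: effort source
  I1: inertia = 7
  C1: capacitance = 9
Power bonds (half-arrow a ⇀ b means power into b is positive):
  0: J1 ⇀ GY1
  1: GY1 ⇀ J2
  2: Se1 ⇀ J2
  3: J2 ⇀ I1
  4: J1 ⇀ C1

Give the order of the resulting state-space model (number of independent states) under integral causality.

#2 →J2  (Se1: effort source, stroke at far end)
#1 →GY1  (J2: bond 2 brought effort, rest push out)
#3 →I1  (0-jn J2 has e-setter on 2)
#0 →GY1  (GY1: gyrator matches bond 1)
#4 →J1  (1-jn J1 has f-setter on 0)

2  (C1, I1 all integral)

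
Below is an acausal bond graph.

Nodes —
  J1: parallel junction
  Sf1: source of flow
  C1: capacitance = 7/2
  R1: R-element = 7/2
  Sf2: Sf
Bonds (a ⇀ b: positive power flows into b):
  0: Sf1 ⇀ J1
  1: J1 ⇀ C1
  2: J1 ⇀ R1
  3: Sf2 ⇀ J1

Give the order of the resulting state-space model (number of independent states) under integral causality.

b0 |Sf1  (source Sf1 imposes f)
b3 |Sf2  (Sf2 (Sf) sets flow on bond)
b1 |J1  (C1 outputs effort q/C1)
b2 |R1  (0-jn J1 has e-setter on 1)

1  (C1 all integral)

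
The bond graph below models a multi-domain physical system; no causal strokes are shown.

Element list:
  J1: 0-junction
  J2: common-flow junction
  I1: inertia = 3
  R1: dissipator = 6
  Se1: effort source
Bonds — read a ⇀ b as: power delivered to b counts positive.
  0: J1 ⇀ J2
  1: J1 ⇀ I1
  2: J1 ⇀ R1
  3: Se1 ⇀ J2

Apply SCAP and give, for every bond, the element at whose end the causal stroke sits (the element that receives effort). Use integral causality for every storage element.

bond 0 stroke→J1
bond 1 stroke→I1
bond 2 stroke→R1
bond 3 stroke→J2

b3 stroke→J2  (Se1 (Se) sets effort on bond)
b0 stroke→J1  (J2 needs exactly one f-in)
b1 stroke→I1  (J1 effort already set via bond 0)
b2 stroke→R1  (0-jn J1 has e-setter on 0)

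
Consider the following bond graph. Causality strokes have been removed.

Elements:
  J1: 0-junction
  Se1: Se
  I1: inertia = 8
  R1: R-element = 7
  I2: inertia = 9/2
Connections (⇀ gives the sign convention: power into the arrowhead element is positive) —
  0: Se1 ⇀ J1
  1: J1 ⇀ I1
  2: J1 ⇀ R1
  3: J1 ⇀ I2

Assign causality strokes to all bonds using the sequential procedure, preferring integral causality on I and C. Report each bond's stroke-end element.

β0 stroke→J1
β1 stroke→I1
β2 stroke→R1
β3 stroke→I2

b0 stroke at J1  (Se1 fixes effort; stroke away)
b1 stroke at I1  (J1 effort already set via bond 0)
b2 stroke at R1  (J1: bond 0 brought effort, rest push out)
b3 stroke at I2  (common-e at J1 fixed by 0)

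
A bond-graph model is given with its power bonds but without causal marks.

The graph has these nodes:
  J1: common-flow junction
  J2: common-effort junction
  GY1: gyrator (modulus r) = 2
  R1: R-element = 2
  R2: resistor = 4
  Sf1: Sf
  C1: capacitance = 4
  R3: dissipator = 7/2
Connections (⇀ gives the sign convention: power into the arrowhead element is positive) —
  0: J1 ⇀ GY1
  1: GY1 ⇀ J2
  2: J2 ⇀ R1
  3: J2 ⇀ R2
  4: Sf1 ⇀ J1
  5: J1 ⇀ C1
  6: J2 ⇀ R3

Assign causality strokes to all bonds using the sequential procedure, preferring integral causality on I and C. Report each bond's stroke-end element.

β0 |J1
β1 |J2
β2 |R1
β3 |R2
β4 |Sf1
β5 |J1
β6 |R3

β4 stroke→Sf1  (Sf1 (Sf) sets flow on bond)
β0 stroke→J1  (common-f at J1 fixed by 4)
β5 stroke→J1  (J1 flow already set via bond 4)
β1 stroke→J2  (GY1 both-in/both-out from 0)
β2 stroke→R1  (J2: bond 1 brought effort, rest push out)
β3 stroke→R2  (common-e at J2 fixed by 1)
β6 stroke→R3  (common-e at J2 fixed by 1)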